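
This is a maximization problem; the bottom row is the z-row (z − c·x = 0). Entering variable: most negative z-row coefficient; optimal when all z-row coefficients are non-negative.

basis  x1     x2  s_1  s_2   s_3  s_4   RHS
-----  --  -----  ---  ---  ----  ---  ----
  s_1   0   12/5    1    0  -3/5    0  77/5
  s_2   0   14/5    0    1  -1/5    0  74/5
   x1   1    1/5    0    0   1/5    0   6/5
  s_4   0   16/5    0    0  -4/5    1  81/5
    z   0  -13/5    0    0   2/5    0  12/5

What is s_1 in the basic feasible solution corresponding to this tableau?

s_1 is basic (row 1); its value is the RHS of that row, 77/5.

77/5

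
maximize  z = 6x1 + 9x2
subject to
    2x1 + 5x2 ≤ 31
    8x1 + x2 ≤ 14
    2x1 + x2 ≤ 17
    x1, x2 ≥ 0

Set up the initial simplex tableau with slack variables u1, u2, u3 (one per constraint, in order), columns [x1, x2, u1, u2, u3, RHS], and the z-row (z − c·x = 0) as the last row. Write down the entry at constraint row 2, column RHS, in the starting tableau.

14

The RHS of constraint 2 is b_2 = 14.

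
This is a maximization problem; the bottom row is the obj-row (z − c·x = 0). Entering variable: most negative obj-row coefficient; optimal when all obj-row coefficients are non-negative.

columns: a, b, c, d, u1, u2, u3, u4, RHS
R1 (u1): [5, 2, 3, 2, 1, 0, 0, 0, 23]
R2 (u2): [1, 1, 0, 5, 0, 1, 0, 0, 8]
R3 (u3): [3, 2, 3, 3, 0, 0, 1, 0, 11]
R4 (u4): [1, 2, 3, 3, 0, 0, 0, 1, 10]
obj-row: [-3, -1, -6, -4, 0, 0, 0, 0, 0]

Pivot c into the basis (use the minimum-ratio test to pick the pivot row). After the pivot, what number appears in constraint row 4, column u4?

1/3

Ratio test on column c — row 1: 23/3 = 23/3; row 2: entry 0 ≤ 0; row 3: 11/3 = 11/3; row 4: 10/3 = 10/3. Minimum is 10/3 at row 4 (u4 leaves); pivot element 3.
Divide row 4 by 3; eliminate column c from the other rows.
In the new row 4, the u4 entry is the old entry divided by the pivot: 1/3 = 1/3.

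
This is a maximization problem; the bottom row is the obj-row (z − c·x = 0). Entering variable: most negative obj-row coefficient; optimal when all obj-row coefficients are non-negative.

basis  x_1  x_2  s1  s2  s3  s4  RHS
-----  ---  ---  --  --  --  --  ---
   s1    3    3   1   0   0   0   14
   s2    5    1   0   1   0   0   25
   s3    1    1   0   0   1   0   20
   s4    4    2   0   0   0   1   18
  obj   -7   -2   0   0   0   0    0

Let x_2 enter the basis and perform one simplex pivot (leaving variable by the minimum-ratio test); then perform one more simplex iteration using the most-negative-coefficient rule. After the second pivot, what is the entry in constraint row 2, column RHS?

3

Ratio test on column x_2 — row 1: 14/3 = 14/3; row 2: 25/1 = 25; row 3: 20/1 = 20; row 4: 18/2 = 9. Minimum is 14/3 at row 1 (s1 leaves); pivot element 3.
Divide row 1 by 3; eliminate column x_2 from the other rows.
Second iteration: most negative obj-row entry is -5 in column x_1, so x_1 enters.
Ratio test on column x_1 — row 1: (14/3)/1 = 14/3; row 2: (61/3)/4 = 61/12; row 3: entry 0 ≤ 0; row 4: (26/3)/2 = 13/3. Minimum is 13/3 at row 4 (s4 leaves); pivot element 2.
Divide row 4 by 2; eliminate column x_1 from the other rows.
After both pivots, the entry at constraint row 2, column RHS is 3.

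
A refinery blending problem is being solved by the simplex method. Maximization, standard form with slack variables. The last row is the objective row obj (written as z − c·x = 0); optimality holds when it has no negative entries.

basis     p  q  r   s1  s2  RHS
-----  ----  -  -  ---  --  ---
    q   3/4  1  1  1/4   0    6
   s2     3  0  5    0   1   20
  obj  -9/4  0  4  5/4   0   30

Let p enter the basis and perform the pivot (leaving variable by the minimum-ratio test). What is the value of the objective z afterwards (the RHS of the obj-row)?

45

Ratio test on column p — row 1: 6/(3/4) = 8; row 2: 20/3 = 20/3. Minimum is 20/3 at row 2 (s2 leaves); pivot element 3.
Pivot on row 2; the obj-row RHS becomes 30 − (-9/4)·(20/3) = 45.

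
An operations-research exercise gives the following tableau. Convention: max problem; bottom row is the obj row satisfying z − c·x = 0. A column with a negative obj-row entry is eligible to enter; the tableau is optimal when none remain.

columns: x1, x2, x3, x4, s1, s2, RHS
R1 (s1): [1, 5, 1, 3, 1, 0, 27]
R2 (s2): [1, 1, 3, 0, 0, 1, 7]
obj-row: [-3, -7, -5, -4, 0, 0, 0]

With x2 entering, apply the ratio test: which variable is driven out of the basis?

s1

Column x2 entries and ratios — s1: 27/5 = 27/5; s2: 7/1 = 7.
Smallest ratio is 27/5 in the row of s1, so s1 leaves.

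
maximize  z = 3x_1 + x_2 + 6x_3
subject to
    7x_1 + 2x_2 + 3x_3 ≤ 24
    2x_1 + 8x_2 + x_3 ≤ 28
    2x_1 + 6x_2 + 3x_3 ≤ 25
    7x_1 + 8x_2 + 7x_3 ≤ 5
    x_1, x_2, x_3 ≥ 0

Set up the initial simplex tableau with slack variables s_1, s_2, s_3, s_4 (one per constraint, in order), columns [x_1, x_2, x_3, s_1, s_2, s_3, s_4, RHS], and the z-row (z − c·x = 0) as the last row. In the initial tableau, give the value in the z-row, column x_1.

-3

The z-row carries the negated objective coefficients: the x_1 entry is -3.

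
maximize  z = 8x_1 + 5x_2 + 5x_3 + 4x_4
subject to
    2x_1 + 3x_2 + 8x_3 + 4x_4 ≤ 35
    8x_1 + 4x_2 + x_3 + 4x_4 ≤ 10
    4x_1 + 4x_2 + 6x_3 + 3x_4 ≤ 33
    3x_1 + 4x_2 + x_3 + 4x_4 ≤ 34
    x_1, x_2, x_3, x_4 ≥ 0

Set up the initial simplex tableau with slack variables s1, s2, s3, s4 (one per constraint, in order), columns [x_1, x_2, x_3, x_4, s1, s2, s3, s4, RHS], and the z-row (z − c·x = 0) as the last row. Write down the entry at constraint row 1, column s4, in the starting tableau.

0

Slack s4 belongs to constraint 4; its column is the unit vector e_4, so the entry in row 1 is 0.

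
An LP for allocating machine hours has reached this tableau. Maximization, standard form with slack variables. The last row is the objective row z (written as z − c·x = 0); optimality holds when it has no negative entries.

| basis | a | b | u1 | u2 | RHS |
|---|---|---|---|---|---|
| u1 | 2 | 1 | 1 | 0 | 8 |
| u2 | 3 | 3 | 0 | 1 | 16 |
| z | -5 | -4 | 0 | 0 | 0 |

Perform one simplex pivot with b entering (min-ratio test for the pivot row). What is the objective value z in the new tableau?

Ratio test on column b — row 1: 8/1 = 8; row 2: 16/3 = 16/3. Minimum is 16/3 at row 2 (u2 leaves); pivot element 3.
Pivot on row 2; the z-row RHS becomes 0 − (-4)·(16/3) = 64/3.

64/3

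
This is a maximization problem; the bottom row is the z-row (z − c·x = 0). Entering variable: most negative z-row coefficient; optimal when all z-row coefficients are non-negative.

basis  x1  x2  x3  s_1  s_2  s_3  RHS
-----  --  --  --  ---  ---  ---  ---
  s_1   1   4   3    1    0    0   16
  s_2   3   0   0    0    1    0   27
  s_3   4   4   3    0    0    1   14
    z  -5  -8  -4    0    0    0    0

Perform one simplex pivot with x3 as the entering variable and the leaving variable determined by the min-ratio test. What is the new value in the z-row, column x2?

-8/3

Ratio test on column x3 — row 1: 16/3 = 16/3; row 2: entry 0 ≤ 0; row 3: 14/3 = 14/3. Minimum is 14/3 at row 3 (s_3 leaves); pivot element 3.
Divide row 3 by 3; eliminate column x3 from the other rows.
z-row update in column x2: -8 − (-4)·(4/3) = -8/3.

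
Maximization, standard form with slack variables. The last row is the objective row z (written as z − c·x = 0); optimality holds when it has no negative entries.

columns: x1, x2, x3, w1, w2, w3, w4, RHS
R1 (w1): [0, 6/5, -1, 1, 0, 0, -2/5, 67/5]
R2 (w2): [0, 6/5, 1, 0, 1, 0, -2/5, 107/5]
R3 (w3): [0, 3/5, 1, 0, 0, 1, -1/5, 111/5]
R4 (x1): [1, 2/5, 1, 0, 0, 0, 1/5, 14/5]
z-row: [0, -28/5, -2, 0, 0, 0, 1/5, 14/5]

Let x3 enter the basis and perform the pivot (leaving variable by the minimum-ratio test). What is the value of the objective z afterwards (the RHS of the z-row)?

Ratio test on column x3 — row 1: entry -1 ≤ 0; row 2: (107/5)/1 = 107/5; row 3: (111/5)/1 = 111/5; row 4: (14/5)/1 = 14/5. Minimum is 14/5 at row 4 (x1 leaves); pivot element 1.
Pivot on row 4; the z-row RHS becomes 14/5 − (-2)·(14/5) = 42/5.

42/5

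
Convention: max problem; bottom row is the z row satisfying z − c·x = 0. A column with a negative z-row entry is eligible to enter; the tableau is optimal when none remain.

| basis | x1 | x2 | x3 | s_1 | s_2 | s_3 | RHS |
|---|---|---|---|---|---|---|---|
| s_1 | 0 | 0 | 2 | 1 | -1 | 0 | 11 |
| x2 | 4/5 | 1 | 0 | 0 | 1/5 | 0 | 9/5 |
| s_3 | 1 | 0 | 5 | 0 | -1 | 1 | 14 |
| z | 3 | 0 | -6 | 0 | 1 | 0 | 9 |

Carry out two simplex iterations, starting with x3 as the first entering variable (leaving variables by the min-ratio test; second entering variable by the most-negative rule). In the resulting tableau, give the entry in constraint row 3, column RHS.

Ratio test on column x3 — row 1: 11/2 = 11/2; row 2: entry 0 ≤ 0; row 3: 14/5 = 14/5. Minimum is 14/5 at row 3 (s_3 leaves); pivot element 5.
Divide row 3 by 5; eliminate column x3 from the other rows.
Second iteration: most negative z-row entry is -1/5 in column s_2, so s_2 enters.
Ratio test on column s_2 — row 1: entry -3/5 ≤ 0; row 2: (9/5)/(1/5) = 9; row 3: entry -1/5 ≤ 0. Minimum is 9 at row 2 (x2 leaves); pivot element 1/5.
Divide row 2 by 1/5; eliminate column s_2 from the other rows.
After both pivots, the entry at constraint row 3, column RHS is 23/5.

23/5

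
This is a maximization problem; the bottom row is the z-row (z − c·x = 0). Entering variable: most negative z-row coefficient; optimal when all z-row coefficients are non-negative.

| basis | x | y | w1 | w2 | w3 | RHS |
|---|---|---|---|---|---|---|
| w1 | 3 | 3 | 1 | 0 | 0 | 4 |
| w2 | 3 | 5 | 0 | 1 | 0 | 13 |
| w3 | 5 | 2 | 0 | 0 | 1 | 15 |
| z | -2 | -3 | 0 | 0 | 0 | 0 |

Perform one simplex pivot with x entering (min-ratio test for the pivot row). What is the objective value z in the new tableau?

8/3

Ratio test on column x — row 1: 4/3 = 4/3; row 2: 13/3 = 13/3; row 3: 15/5 = 3. Minimum is 4/3 at row 1 (w1 leaves); pivot element 3.
Pivot on row 1; the z-row RHS becomes 0 − (-2)·(4/3) = 8/3.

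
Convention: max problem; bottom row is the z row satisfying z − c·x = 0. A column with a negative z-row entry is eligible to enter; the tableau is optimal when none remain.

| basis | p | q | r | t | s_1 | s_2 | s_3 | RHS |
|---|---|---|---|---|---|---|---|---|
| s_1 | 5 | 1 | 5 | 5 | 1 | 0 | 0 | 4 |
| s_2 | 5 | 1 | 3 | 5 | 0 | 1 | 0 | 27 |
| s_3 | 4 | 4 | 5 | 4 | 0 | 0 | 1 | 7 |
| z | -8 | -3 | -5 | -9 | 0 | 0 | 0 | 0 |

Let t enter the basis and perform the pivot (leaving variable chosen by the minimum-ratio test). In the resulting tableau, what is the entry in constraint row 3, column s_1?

-4/5

Ratio test on column t — row 1: 4/5 = 4/5; row 2: 27/5 = 27/5; row 3: 7/4 = 7/4. Minimum is 4/5 at row 1 (s_1 leaves); pivot element 5.
Divide row 1 by 5; eliminate column t from the other rows.
Row 3 update in column s_1: 0 − 4·(1/5) = -4/5.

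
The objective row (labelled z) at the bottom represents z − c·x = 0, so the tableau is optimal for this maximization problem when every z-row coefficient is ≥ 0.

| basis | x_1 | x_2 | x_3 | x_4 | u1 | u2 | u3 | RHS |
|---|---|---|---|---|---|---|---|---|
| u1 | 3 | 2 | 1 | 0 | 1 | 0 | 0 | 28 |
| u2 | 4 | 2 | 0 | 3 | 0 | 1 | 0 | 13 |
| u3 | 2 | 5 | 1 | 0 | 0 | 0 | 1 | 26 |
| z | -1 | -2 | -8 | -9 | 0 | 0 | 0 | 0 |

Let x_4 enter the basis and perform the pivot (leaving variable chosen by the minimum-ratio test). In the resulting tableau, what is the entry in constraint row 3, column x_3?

1

Ratio test on column x_4 — row 1: entry 0 ≤ 0; row 2: 13/3 = 13/3; row 3: entry 0 ≤ 0. Minimum is 13/3 at row 2 (u2 leaves); pivot element 3.
Divide row 2 by 3; eliminate column x_4 from the other rows.
Row 3 update in column x_3: 1 − 0·0 = 1.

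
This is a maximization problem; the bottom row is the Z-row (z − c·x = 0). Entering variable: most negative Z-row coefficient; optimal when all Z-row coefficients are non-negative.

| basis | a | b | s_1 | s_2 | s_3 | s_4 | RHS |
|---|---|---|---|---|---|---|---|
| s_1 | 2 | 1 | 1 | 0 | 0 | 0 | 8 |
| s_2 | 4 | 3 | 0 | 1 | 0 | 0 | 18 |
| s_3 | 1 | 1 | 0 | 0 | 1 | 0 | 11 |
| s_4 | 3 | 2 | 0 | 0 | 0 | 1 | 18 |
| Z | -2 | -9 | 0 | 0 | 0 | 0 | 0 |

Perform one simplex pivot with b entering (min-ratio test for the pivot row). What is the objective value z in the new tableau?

Ratio test on column b — row 1: 8/1 = 8; row 2: 18/3 = 6; row 3: 11/1 = 11; row 4: 18/2 = 9. Minimum is 6 at row 2 (s_2 leaves); pivot element 3.
Pivot on row 2; the Z-row RHS becomes 0 − (-9)·6 = 54.

54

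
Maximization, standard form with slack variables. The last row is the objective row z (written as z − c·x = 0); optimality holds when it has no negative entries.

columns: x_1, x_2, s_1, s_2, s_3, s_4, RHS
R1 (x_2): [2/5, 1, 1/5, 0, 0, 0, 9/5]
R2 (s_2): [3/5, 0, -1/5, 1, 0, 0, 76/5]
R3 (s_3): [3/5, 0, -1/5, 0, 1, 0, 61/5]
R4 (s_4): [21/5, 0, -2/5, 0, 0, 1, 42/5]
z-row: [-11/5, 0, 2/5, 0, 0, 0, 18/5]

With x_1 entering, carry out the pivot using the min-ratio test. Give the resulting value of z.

Ratio test on column x_1 — row 1: (9/5)/(2/5) = 9/2; row 2: (76/5)/(3/5) = 76/3; row 3: (61/5)/(3/5) = 61/3; row 4: (42/5)/(21/5) = 2. Minimum is 2 at row 4 (s_4 leaves); pivot element 21/5.
Pivot on row 4; the z-row RHS becomes 18/5 − (-11/5)·2 = 8.

8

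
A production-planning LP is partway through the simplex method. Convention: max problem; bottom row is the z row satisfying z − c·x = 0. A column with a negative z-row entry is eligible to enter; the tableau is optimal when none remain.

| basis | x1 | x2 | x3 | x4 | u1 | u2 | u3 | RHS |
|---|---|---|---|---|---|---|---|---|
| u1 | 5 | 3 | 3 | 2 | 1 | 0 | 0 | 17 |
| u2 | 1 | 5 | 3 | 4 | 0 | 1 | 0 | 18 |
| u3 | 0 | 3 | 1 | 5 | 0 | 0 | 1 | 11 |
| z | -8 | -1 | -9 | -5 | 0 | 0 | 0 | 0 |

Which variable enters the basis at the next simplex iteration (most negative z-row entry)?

x3

Negative z-row entries: x1: -8, x2: -1, x3: -9, x4: -5.
The most negative is -9 in column x3, so x3 enters.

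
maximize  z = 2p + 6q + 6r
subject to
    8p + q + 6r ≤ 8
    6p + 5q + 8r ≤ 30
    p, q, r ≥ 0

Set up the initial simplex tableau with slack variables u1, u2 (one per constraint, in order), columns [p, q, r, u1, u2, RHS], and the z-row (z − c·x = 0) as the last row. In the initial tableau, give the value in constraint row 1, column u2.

0

Slack u2 belongs to constraint 2; its column is the unit vector e_2, so the entry in row 1 is 0.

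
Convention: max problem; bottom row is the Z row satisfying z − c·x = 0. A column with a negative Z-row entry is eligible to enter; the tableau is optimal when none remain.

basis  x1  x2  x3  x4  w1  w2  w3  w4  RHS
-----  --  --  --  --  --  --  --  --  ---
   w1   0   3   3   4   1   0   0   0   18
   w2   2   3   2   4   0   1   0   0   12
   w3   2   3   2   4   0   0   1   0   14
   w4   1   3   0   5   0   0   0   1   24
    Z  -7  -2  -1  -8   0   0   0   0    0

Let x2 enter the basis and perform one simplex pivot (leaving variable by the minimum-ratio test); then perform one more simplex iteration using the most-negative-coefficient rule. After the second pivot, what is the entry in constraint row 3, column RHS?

2

Ratio test on column x2 — row 1: 18/3 = 6; row 2: 12/3 = 4; row 3: 14/3 = 14/3; row 4: 24/3 = 8. Minimum is 4 at row 2 (w2 leaves); pivot element 3.
Divide row 2 by 3; eliminate column x2 from the other rows.
Second iteration: most negative Z-row entry is -17/3 in column x1, so x1 enters.
Ratio test on column x1 — row 1: entry -2 ≤ 0; row 2: 4/(2/3) = 6; row 3: entry 0 ≤ 0; row 4: entry -1 ≤ 0. Minimum is 6 at row 2 (x2 leaves); pivot element 2/3.
Divide row 2 by 2/3; eliminate column x1 from the other rows.
After both pivots, the entry at constraint row 3, column RHS is 2.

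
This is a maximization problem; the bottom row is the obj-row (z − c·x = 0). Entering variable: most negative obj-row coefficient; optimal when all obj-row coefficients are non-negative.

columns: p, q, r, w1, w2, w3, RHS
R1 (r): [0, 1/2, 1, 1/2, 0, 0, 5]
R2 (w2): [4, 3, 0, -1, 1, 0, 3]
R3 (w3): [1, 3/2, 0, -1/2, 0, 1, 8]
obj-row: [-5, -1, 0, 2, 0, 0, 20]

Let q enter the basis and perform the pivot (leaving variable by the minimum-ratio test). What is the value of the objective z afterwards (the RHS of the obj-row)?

Ratio test on column q — row 1: 5/(1/2) = 10; row 2: 3/3 = 1; row 3: 8/(3/2) = 16/3. Minimum is 1 at row 2 (w2 leaves); pivot element 3.
Pivot on row 2; the obj-row RHS becomes 20 − (-1)·1 = 21.

21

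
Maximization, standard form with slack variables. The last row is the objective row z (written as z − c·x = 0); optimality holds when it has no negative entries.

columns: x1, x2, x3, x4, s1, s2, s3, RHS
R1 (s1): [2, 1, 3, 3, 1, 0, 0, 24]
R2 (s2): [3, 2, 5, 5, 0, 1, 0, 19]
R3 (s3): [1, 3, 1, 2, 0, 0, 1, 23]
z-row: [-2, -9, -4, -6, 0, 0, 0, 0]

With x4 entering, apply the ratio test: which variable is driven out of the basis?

Column x4 entries and ratios — s1: 24/3 = 8; s2: 19/5 = 19/5; s3: 23/2 = 23/2.
Smallest ratio is 19/5 in the row of s2, so s2 leaves.

s2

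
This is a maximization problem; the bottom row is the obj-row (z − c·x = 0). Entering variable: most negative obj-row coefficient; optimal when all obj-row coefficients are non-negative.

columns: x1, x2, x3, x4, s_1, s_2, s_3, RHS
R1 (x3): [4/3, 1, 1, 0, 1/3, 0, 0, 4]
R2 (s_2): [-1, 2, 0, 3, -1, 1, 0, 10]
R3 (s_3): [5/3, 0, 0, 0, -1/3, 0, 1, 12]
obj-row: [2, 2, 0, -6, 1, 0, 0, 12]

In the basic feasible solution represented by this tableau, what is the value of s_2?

s_2 is basic (row 2); its value is the RHS of that row, 10.

10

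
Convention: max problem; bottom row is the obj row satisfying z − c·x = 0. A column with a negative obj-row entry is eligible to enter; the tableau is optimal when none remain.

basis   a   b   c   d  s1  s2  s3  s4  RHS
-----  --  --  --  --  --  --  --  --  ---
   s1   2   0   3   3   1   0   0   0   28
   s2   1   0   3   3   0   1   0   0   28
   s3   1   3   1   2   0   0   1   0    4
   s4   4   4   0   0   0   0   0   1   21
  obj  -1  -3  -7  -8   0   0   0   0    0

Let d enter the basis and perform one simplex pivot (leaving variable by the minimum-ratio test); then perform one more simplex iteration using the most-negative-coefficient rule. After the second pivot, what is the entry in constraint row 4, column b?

4

Ratio test on column d — row 1: 28/3 = 28/3; row 2: 28/3 = 28/3; row 3: 4/2 = 2; row 4: entry 0 ≤ 0. Minimum is 2 at row 3 (s3 leaves); pivot element 2.
Divide row 3 by 2; eliminate column d from the other rows.
Second iteration: most negative obj-row entry is -3 in column c, so c enters.
Ratio test on column c — row 1: 22/(3/2) = 44/3; row 2: 22/(3/2) = 44/3; row 3: 2/(1/2) = 4; row 4: entry 0 ≤ 0. Minimum is 4 at row 3 (d leaves); pivot element 1/2.
Divide row 3 by 1/2; eliminate column c from the other rows.
After both pivots, the entry at constraint row 4, column b is 4.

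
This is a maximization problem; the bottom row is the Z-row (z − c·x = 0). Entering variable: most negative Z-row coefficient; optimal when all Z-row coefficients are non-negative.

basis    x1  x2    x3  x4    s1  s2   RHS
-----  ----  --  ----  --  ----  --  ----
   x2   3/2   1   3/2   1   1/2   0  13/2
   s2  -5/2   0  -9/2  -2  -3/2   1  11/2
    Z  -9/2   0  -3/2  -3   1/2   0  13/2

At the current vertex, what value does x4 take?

0

x4 is not in the basis, so in the current basic feasible solution x4 = 0.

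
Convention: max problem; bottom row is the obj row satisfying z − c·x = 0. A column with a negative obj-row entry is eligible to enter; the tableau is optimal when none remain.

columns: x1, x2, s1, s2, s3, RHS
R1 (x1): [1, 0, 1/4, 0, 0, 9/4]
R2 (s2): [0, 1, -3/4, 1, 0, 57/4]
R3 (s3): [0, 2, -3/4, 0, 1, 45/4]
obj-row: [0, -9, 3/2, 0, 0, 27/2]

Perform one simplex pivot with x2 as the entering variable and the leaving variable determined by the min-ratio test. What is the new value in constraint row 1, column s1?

1/4

Ratio test on column x2 — row 1: entry 0 ≤ 0; row 2: (57/4)/1 = 57/4; row 3: (45/4)/2 = 45/8. Minimum is 45/8 at row 3 (s3 leaves); pivot element 2.
Divide row 3 by 2; eliminate column x2 from the other rows.
Row 1 update in column s1: 1/4 − 0·(-3/8) = 1/4.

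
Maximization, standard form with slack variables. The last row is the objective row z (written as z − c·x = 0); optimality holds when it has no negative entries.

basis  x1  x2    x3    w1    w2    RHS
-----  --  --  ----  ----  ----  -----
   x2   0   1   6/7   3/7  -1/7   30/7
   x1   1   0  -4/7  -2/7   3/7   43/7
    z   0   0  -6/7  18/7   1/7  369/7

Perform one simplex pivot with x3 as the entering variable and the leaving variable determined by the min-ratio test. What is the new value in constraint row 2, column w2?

Ratio test on column x3 — row 1: (30/7)/(6/7) = 5; row 2: entry -4/7 ≤ 0. Minimum is 5 at row 1 (x2 leaves); pivot element 6/7.
Divide row 1 by 6/7; eliminate column x3 from the other rows.
Row 2 update in column w2: 3/7 − (-4/7)·(-1/6) = 1/3.

1/3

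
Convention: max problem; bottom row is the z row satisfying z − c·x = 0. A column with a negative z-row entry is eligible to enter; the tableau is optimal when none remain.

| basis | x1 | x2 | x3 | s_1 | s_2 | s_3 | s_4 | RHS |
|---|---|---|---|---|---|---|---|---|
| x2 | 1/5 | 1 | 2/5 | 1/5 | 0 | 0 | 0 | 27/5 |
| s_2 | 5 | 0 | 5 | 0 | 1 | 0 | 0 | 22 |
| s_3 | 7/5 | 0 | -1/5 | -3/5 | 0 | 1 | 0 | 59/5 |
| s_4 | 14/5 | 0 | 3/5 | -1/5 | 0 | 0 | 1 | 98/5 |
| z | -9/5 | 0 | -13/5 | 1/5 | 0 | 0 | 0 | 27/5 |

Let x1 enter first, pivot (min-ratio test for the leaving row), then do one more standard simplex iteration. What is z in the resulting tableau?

Ratio test on column x1 — row 1: (27/5)/(1/5) = 27; row 2: 22/5 = 22/5; row 3: (59/5)/(7/5) = 59/7; row 4: (98/5)/(14/5) = 7. Minimum is 22/5 at row 2 (s_2 leaves); pivot element 5.
Pivot on row 2; the z-row RHS becomes 27/5 − (-9/5)·(22/5) = 333/25.
Next entering variable (most negative z-row entry -4/5): x3.
Ratio test on column x3 — row 1: (113/25)/(1/5) = 113/5; row 2: (22/5)/1 = 22/5; row 3: entry -8/5 ≤ 0; row 4: entry -11/5 ≤ 0. Minimum is 22/5 at row 2 (x1 leaves); pivot element 1.
After the second pivot the z-row RHS is 333/25 − (-4/5)·(22/5) = 421/25.

421/25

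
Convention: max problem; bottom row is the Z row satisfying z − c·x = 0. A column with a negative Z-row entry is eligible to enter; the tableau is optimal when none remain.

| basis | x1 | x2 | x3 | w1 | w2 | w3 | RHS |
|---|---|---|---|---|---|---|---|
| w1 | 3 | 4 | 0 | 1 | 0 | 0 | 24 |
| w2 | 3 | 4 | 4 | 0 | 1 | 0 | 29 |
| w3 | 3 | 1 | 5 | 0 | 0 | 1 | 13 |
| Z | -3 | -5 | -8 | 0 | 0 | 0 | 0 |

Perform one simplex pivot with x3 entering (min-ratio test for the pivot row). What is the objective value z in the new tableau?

104/5

Ratio test on column x3 — row 1: entry 0 ≤ 0; row 2: 29/4 = 29/4; row 3: 13/5 = 13/5. Minimum is 13/5 at row 3 (w3 leaves); pivot element 5.
Pivot on row 3; the Z-row RHS becomes 0 − (-8)·(13/5) = 104/5.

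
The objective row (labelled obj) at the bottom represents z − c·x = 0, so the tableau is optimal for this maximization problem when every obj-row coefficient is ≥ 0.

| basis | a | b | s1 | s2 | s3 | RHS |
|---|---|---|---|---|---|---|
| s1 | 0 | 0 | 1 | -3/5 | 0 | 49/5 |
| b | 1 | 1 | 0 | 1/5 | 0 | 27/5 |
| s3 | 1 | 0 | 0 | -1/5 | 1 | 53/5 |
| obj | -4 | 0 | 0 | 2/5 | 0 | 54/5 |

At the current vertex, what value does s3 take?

53/5

s3 is basic (row 3); its value is the RHS of that row, 53/5.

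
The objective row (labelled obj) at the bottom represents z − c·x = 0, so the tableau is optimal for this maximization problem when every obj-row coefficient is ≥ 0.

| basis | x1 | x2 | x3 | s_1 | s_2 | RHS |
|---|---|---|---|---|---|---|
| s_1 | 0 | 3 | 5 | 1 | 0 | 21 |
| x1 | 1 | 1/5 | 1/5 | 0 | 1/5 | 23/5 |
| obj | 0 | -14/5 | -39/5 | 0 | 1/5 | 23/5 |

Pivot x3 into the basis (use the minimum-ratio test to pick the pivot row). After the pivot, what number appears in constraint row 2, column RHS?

Ratio test on column x3 — row 1: 21/5 = 21/5; row 2: (23/5)/(1/5) = 23. Minimum is 21/5 at row 1 (s_1 leaves); pivot element 5.
Divide row 1 by 5; eliminate column x3 from the other rows.
Row 2 update in column RHS: 23/5 − (1/5)·(21/5) = 94/25.

94/25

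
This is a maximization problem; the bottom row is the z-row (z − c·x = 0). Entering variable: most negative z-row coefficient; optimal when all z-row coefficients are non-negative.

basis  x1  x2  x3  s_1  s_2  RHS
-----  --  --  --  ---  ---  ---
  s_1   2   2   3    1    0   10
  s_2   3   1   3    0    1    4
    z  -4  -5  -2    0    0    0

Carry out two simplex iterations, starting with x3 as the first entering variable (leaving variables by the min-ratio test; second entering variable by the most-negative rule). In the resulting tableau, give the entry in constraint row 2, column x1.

Ratio test on column x3 — row 1: 10/3 = 10/3; row 2: 4/3 = 4/3. Minimum is 4/3 at row 2 (s_2 leaves); pivot element 3.
Divide row 2 by 3; eliminate column x3 from the other rows.
Second iteration: most negative z-row entry is -13/3 in column x2, so x2 enters.
Ratio test on column x2 — row 1: 6/1 = 6; row 2: (4/3)/(1/3) = 4. Minimum is 4 at row 2 (x3 leaves); pivot element 1/3.
Divide row 2 by 1/3; eliminate column x2 from the other rows.
After both pivots, the entry at constraint row 2, column x1 is 3.

3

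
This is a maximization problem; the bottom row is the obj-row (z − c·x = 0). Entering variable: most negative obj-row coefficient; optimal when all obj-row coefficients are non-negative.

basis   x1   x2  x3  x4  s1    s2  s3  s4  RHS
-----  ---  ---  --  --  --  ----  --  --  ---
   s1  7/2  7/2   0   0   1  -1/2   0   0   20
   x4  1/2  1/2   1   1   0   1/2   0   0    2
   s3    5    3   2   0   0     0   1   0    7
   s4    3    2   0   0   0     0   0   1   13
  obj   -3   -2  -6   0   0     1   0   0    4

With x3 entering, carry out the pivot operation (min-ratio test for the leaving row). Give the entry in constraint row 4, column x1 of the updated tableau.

Ratio test on column x3 — row 1: entry 0 ≤ 0; row 2: 2/1 = 2; row 3: 7/2 = 7/2; row 4: entry 0 ≤ 0. Minimum is 2 at row 2 (x4 leaves); pivot element 1.
Divide row 2 by 1; eliminate column x3 from the other rows.
Row 4 update in column x1: 3 − 0·(1/2) = 3.

3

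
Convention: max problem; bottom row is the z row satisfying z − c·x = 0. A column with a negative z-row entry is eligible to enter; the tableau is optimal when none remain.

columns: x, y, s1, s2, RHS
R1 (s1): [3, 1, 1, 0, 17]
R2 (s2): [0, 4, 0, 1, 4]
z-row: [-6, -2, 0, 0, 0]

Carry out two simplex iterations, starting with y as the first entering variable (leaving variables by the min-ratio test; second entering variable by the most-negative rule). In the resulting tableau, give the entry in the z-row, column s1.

Ratio test on column y — row 1: 17/1 = 17; row 2: 4/4 = 1. Minimum is 1 at row 2 (s2 leaves); pivot element 4.
Divide row 2 by 4; eliminate column y from the other rows.
Second iteration: most negative z-row entry is -6 in column x, so x enters.
Ratio test on column x — row 1: 16/3 = 16/3; row 2: entry 0 ≤ 0. Minimum is 16/3 at row 1 (s1 leaves); pivot element 3.
Divide row 1 by 3; eliminate column x from the other rows.
After both pivots, the entry at the z-row, column s1 is 2.

2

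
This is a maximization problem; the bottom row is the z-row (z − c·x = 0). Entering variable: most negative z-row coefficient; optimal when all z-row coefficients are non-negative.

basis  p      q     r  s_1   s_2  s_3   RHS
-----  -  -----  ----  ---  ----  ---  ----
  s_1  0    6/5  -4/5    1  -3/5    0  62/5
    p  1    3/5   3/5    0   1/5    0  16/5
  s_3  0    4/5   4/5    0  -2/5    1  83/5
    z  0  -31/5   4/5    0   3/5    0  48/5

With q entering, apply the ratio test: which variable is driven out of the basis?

p

Column q entries and ratios — s_1: (62/5)/(6/5) = 31/3; p: (16/5)/(3/5) = 16/3; s_3: (83/5)/(4/5) = 83/4.
Smallest ratio is 16/3 in the row of p, so p leaves.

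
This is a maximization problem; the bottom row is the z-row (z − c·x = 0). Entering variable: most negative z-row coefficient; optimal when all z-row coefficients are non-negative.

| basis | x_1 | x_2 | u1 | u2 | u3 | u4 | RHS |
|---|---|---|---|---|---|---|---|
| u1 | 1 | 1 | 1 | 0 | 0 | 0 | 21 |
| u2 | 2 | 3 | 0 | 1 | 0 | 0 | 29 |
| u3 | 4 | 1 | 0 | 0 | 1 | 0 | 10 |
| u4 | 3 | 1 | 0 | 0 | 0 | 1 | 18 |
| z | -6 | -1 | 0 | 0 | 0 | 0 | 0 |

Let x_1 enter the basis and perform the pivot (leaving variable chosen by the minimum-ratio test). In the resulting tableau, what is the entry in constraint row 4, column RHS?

Ratio test on column x_1 — row 1: 21/1 = 21; row 2: 29/2 = 29/2; row 3: 10/4 = 5/2; row 4: 18/3 = 6. Minimum is 5/2 at row 3 (u3 leaves); pivot element 4.
Divide row 3 by 4; eliminate column x_1 from the other rows.
Row 4 update in column RHS: 18 − 3·(5/2) = 21/2.

21/2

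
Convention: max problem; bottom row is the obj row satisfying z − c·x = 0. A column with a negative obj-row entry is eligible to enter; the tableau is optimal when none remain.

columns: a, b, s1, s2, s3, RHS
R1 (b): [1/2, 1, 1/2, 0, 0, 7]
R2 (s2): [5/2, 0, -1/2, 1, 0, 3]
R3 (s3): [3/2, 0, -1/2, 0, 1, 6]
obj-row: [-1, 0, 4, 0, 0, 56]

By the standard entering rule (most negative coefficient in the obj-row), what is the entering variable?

Negative obj-row entries: a: -1.
The most negative is -1 in column a, so a enters.

a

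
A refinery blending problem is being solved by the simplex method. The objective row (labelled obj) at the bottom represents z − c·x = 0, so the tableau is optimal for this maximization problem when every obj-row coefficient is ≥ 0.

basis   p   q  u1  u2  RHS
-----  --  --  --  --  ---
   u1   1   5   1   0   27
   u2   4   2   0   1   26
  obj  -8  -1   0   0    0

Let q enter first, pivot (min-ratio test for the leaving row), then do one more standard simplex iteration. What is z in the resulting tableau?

115/3

Ratio test on column q — row 1: 27/5 = 27/5; row 2: 26/2 = 13. Minimum is 27/5 at row 1 (u1 leaves); pivot element 5.
Pivot on row 1; the obj-row RHS becomes 0 − (-1)·(27/5) = 27/5.
Next entering variable (most negative obj-row entry -39/5): p.
Ratio test on column p — row 1: (27/5)/(1/5) = 27; row 2: (76/5)/(18/5) = 38/9. Minimum is 38/9 at row 2 (u2 leaves); pivot element 18/5.
After the second pivot the obj-row RHS is 27/5 − (-39/5)·(38/9) = 115/3.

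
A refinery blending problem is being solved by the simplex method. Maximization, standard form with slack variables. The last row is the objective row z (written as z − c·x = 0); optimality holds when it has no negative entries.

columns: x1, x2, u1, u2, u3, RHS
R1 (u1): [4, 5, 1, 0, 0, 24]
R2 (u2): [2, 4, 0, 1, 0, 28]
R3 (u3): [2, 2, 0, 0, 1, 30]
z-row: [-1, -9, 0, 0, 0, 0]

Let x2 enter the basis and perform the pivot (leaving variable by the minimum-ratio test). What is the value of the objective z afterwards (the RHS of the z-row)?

216/5

Ratio test on column x2 — row 1: 24/5 = 24/5; row 2: 28/4 = 7; row 3: 30/2 = 15. Minimum is 24/5 at row 1 (u1 leaves); pivot element 5.
Pivot on row 1; the z-row RHS becomes 0 − (-9)·(24/5) = 216/5.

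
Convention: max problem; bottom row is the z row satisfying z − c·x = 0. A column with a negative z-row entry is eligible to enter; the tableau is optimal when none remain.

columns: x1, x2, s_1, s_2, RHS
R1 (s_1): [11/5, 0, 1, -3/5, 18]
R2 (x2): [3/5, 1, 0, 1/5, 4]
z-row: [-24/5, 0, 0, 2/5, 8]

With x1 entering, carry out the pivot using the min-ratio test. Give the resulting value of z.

40

Ratio test on column x1 — row 1: 18/(11/5) = 90/11; row 2: 4/(3/5) = 20/3. Minimum is 20/3 at row 2 (x2 leaves); pivot element 3/5.
Pivot on row 2; the z-row RHS becomes 8 − (-24/5)·(20/3) = 40.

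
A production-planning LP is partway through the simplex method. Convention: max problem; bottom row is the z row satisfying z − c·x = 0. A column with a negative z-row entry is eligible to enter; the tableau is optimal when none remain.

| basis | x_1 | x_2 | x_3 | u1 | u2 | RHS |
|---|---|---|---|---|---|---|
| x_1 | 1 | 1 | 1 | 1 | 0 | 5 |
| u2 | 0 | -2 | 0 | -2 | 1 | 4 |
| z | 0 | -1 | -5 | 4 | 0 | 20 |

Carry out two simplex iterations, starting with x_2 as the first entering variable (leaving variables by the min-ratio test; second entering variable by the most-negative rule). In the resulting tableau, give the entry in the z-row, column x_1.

5

Ratio test on column x_2 — row 1: 5/1 = 5; row 2: entry -2 ≤ 0. Minimum is 5 at row 1 (x_1 leaves); pivot element 1.
Divide row 1 by 1; eliminate column x_2 from the other rows.
Second iteration: most negative z-row entry is -4 in column x_3, so x_3 enters.
Ratio test on column x_3 — row 1: 5/1 = 5; row 2: 14/2 = 7. Minimum is 5 at row 1 (x_2 leaves); pivot element 1.
Divide row 1 by 1; eliminate column x_3 from the other rows.
After both pivots, the entry at the z-row, column x_1 is 5.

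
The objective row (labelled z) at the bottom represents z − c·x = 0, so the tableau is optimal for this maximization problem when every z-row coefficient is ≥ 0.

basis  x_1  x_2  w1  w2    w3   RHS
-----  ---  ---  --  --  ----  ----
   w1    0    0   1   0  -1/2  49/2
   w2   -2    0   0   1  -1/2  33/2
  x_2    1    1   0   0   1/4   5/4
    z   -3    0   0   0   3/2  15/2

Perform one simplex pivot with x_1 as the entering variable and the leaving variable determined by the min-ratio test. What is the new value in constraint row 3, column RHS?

Ratio test on column x_1 — row 1: entry 0 ≤ 0; row 2: entry -2 ≤ 0; row 3: (5/4)/1 = 5/4. Minimum is 5/4 at row 3 (x_2 leaves); pivot element 1.
Divide row 3 by 1; eliminate column x_1 from the other rows.
In the new row 3, the RHS entry is the old entry divided by the pivot: (5/4)/1 = 5/4.

5/4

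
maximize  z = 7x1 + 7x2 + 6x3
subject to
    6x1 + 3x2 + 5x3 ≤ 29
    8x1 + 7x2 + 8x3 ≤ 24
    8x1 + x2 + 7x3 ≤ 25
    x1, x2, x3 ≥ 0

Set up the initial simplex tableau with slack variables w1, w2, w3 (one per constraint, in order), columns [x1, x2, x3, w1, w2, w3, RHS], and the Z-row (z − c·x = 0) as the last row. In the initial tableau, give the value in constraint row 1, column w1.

1

Slack w1 belongs to constraint 1; its column is the unit vector e_1, so the entry in row 1 is 1.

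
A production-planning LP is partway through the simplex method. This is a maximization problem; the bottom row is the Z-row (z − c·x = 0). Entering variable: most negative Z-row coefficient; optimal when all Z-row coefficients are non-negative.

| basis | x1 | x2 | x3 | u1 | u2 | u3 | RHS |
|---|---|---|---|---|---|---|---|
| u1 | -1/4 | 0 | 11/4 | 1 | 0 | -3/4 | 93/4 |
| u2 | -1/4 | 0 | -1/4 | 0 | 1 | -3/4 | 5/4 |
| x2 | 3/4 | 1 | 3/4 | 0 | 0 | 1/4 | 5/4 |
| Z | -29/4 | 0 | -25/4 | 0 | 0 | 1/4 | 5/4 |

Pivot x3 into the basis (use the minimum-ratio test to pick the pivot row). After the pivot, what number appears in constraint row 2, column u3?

Ratio test on column x3 — row 1: (93/4)/(11/4) = 93/11; row 2: entry -1/4 ≤ 0; row 3: (5/4)/(3/4) = 5/3. Minimum is 5/3 at row 3 (x2 leaves); pivot element 3/4.
Divide row 3 by 3/4; eliminate column x3 from the other rows.
Row 2 update in column u3: -3/4 − (-1/4)·(1/3) = -2/3.

-2/3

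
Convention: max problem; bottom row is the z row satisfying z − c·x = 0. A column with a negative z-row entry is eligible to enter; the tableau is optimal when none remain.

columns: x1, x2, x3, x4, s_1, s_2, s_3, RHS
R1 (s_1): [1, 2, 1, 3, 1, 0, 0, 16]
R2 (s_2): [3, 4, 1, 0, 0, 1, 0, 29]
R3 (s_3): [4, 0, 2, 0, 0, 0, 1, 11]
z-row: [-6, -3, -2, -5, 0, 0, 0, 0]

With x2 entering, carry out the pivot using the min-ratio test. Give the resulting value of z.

Ratio test on column x2 — row 1: 16/2 = 8; row 2: 29/4 = 29/4; row 3: entry 0 ≤ 0. Minimum is 29/4 at row 2 (s_2 leaves); pivot element 4.
Pivot on row 2; the z-row RHS becomes 0 − (-3)·(29/4) = 87/4.

87/4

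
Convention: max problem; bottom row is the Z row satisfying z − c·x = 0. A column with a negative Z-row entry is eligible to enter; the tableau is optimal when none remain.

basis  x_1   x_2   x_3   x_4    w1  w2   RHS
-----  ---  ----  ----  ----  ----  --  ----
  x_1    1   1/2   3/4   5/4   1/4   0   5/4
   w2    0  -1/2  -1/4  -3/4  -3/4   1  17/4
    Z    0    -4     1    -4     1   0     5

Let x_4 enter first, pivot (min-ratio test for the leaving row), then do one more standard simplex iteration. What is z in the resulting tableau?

15

Ratio test on column x_4 — row 1: (5/4)/(5/4) = 1; row 2: entry -3/4 ≤ 0. Minimum is 1 at row 1 (x_1 leaves); pivot element 5/4.
Pivot on row 1; the Z-row RHS becomes 5 − (-4)·1 = 9.
Next entering variable (most negative Z-row entry -12/5): x_2.
Ratio test on column x_2 — row 1: 1/(2/5) = 5/2; row 2: entry -1/5 ≤ 0. Minimum is 5/2 at row 1 (x_4 leaves); pivot element 2/5.
After the second pivot the Z-row RHS is 9 − (-12/5)·(5/2) = 15.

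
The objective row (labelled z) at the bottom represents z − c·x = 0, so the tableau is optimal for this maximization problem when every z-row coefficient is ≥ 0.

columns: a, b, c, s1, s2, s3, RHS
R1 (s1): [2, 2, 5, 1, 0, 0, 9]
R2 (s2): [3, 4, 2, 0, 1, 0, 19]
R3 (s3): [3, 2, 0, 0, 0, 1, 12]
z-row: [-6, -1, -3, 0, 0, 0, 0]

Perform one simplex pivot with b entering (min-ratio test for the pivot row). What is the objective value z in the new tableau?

Ratio test on column b — row 1: 9/2 = 9/2; row 2: 19/4 = 19/4; row 3: 12/2 = 6. Minimum is 9/2 at row 1 (s1 leaves); pivot element 2.
Pivot on row 1; the z-row RHS becomes 0 − (-1)·(9/2) = 9/2.

9/2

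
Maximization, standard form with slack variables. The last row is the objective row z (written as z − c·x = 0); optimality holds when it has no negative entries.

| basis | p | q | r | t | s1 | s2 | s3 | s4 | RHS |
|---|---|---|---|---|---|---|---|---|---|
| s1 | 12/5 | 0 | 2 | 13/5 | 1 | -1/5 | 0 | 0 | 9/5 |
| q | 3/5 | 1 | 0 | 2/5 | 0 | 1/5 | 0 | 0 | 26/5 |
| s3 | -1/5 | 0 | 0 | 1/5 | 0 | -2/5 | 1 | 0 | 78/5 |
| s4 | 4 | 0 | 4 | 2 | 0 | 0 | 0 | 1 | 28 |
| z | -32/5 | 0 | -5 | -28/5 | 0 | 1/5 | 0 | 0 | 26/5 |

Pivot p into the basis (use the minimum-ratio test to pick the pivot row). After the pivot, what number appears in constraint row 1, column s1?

5/12

Ratio test on column p — row 1: (9/5)/(12/5) = 3/4; row 2: (26/5)/(3/5) = 26/3; row 3: entry -1/5 ≤ 0; row 4: 28/4 = 7. Minimum is 3/4 at row 1 (s1 leaves); pivot element 12/5.
Divide row 1 by 12/5; eliminate column p from the other rows.
In the new row 1, the s1 entry is the old entry divided by the pivot: 1/(12/5) = 5/12.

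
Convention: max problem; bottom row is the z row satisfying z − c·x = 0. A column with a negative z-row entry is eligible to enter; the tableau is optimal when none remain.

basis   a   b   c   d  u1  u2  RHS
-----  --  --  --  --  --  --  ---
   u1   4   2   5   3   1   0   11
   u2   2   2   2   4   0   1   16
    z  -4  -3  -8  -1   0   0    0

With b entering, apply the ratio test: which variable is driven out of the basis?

Column b entries and ratios — u1: 11/2 = 11/2; u2: 16/2 = 8.
Smallest ratio is 11/2 in the row of u1, so u1 leaves.

u1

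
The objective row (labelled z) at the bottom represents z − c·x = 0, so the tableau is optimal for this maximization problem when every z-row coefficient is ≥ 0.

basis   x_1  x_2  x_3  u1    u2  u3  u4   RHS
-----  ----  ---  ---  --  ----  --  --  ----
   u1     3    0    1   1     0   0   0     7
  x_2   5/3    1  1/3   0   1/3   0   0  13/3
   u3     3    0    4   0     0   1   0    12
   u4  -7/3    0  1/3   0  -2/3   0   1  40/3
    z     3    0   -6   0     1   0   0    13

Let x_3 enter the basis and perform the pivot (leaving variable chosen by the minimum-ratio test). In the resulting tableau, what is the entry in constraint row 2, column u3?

-1/12

Ratio test on column x_3 — row 1: 7/1 = 7; row 2: (13/3)/(1/3) = 13; row 3: 12/4 = 3; row 4: (40/3)/(1/3) = 40. Minimum is 3 at row 3 (u3 leaves); pivot element 4.
Divide row 3 by 4; eliminate column x_3 from the other rows.
Row 2 update in column u3: 0 − (1/3)·(1/4) = -1/12.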